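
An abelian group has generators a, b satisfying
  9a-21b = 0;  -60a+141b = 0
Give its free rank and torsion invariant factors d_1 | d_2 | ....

rank_ℚ(R)=2; free=2−2=0
SNF(R) diag = [3, 3] → torsion [3, 3]

Answer: M ≅ ℤ/3 ⊕ ℤ/3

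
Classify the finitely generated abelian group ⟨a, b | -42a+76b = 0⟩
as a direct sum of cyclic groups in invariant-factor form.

rank_ℚ(R)=1; free=2−1=1
SNF(R) diag = [2] → torsion [2]

Answer: M ≅ ℤ^1 ⊕ ℤ/2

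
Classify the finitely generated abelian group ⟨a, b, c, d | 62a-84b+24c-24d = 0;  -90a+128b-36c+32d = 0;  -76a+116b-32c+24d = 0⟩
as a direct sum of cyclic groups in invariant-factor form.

Answer: M ≅ ℤ^1 ⊕ ℤ/2 ⊕ ℤ/4 ⊕ ℤ/4

Derivation:
rank_ℚ(R)=3; free=4−3=1
SNF(R) diag = [2, 4, 4] → torsion [2, 4, 4]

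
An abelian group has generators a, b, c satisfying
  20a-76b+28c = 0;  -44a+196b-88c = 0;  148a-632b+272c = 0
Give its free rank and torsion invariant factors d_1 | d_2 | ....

Answer: M ≅ ℤ/4 ⊕ ℤ/12 ⊕ ℤ/12

Derivation:
rank_ℚ(R)=3; free=3−3=0
SNF(R) diag = [4, 12, 12] → torsion [4, 12, 12]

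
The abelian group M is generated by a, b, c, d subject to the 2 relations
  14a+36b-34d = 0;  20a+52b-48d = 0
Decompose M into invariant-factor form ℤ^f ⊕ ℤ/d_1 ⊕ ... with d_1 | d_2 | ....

rank_ℚ(R)=2; free=4−2=2
SNF(R) diag = [2, 4] → torsion [2, 4]

Answer: M ≅ ℤ^2 ⊕ ℤ/2 ⊕ ℤ/4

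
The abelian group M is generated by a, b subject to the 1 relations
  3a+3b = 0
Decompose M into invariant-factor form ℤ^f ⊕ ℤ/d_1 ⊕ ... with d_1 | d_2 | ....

Answer: M ≅ ℤ^1 ⊕ ℤ/3

Derivation:
rank_ℚ(R)=1; free=2−1=1
SNF(R) diag = [3] → torsion [3]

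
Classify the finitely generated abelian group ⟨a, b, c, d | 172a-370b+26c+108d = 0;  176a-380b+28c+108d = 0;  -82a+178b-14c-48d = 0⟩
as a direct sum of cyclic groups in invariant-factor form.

Answer: M ≅ ℤ^1 ⊕ ℤ/2 ⊕ ℤ/6 ⊕ ℤ/12

Derivation:
rank_ℚ(R)=3; free=4−3=1
SNF(R) diag = [2, 6, 12] → torsion [2, 6, 12]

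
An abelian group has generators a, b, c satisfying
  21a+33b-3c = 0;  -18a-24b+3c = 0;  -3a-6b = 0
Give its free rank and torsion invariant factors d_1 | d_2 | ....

Answer: M ≅ ℤ/3 ⊕ ℤ/3 ⊕ ℤ/3

Derivation:
rank_ℚ(R)=3; free=3−3=0
SNF(R) diag = [3, 3, 3] → torsion [3, 3, 3]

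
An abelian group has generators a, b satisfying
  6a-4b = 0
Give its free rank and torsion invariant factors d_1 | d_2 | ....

Answer: M ≅ ℤ^1 ⊕ ℤ/2

Derivation:
rank_ℚ(R)=1; free=2−1=1
SNF(R) diag = [2] → torsion [2]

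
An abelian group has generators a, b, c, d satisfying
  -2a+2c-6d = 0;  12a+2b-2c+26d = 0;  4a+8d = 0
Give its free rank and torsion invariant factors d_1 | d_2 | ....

rank_ℚ(R)=3; free=4−3=1
SNF(R) diag = [2, 2, 4] → torsion [2, 2, 4]

Answer: M ≅ ℤ^1 ⊕ ℤ/2 ⊕ ℤ/2 ⊕ ℤ/4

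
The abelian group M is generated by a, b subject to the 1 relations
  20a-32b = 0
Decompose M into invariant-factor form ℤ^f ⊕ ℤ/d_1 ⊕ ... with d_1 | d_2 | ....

rank_ℚ(R)=1; free=2−1=1
SNF(R) diag = [4] → torsion [4]

Answer: M ≅ ℤ^1 ⊕ ℤ/4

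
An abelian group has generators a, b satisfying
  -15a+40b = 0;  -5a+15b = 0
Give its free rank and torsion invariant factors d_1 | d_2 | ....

rank_ℚ(R)=2; free=2−2=0
SNF(R) diag = [5, 5] → torsion [5, 5]

Answer: M ≅ ℤ/5 ⊕ ℤ/5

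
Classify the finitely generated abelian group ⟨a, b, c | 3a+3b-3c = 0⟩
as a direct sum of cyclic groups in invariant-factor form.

rank_ℚ(R)=1; free=3−1=2
SNF(R) diag = [3] → torsion [3]

Answer: M ≅ ℤ^2 ⊕ ℤ/3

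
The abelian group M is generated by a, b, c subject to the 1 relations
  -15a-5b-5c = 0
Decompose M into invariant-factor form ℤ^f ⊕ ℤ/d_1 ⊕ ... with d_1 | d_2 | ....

rank_ℚ(R)=1; free=3−1=2
SNF(R) diag = [5] → torsion [5]

Answer: M ≅ ℤ^2 ⊕ ℤ/5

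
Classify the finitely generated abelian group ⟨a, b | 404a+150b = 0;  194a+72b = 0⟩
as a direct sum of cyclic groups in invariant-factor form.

Answer: M ≅ ℤ/2 ⊕ ℤ/6

Derivation:
rank_ℚ(R)=2; free=2−2=0
SNF(R) diag = [2, 6] → torsion [2, 6]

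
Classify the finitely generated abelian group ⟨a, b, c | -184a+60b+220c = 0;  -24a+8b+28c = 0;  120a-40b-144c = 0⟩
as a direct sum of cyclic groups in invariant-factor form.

Answer: M ≅ ℤ/4 ⊕ ℤ/4 ⊕ ℤ/8

Derivation:
rank_ℚ(R)=3; free=3−3=0
SNF(R) diag = [4, 4, 8] → torsion [4, 4, 8]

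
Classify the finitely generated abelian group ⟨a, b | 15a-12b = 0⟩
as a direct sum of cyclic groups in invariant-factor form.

rank_ℚ(R)=1; free=2−1=1
SNF(R) diag = [3] → torsion [3]

Answer: M ≅ ℤ^1 ⊕ ℤ/3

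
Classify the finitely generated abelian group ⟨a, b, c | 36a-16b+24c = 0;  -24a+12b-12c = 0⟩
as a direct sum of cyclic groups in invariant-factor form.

rank_ℚ(R)=2; free=3−2=1
SNF(R) diag = [4, 12] → torsion [4, 12]

Answer: M ≅ ℤ^1 ⊕ ℤ/4 ⊕ ℤ/12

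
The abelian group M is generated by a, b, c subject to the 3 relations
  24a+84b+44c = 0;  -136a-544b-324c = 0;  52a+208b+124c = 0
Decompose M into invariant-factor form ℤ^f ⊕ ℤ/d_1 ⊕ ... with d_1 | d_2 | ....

Answer: M ≅ ℤ/4 ⊕ ℤ/4 ⊕ ℤ/12

Derivation:
rank_ℚ(R)=3; free=3−3=0
SNF(R) diag = [4, 4, 12] → torsion [4, 4, 12]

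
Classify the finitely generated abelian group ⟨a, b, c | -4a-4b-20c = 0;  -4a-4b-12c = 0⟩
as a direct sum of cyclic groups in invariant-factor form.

Answer: M ≅ ℤ^1 ⊕ ℤ/4 ⊕ ℤ/8

Derivation:
rank_ℚ(R)=2; free=3−2=1
SNF(R) diag = [4, 8] → torsion [4, 8]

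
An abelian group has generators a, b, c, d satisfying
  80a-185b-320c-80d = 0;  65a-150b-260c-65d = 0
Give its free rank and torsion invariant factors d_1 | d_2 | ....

Answer: M ≅ ℤ^2 ⊕ ℤ/5 ⊕ ℤ/5

Derivation:
rank_ℚ(R)=2; free=4−2=2
SNF(R) diag = [5, 5] → torsion [5, 5]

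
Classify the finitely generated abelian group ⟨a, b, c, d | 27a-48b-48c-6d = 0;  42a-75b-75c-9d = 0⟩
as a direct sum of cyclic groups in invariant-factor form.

Answer: M ≅ ℤ^2 ⊕ ℤ/3 ⊕ ℤ/3

Derivation:
rank_ℚ(R)=2; free=4−2=2
SNF(R) diag = [3, 3] → torsion [3, 3]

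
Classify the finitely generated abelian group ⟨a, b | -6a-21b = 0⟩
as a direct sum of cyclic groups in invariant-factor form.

Answer: M ≅ ℤ^1 ⊕ ℤ/3

Derivation:
rank_ℚ(R)=1; free=2−1=1
SNF(R) diag = [3] → torsion [3]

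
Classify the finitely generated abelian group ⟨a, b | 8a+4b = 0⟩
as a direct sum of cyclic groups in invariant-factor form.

Answer: M ≅ ℤ^1 ⊕ ℤ/4

Derivation:
rank_ℚ(R)=1; free=2−1=1
SNF(R) diag = [4] → torsion [4]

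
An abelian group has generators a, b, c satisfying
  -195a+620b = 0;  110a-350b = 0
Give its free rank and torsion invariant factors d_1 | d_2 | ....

Answer: M ≅ ℤ^1 ⊕ ℤ/5 ⊕ ℤ/10

Derivation:
rank_ℚ(R)=2; free=3−2=1
SNF(R) diag = [5, 10] → torsion [5, 10]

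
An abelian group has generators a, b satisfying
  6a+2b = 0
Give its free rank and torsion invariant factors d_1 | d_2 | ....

Answer: M ≅ ℤ^1 ⊕ ℤ/2

Derivation:
rank_ℚ(R)=1; free=2−1=1
SNF(R) diag = [2] → torsion [2]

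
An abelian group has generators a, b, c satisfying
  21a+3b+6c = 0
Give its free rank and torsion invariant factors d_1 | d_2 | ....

Answer: M ≅ ℤ^2 ⊕ ℤ/3

Derivation:
rank_ℚ(R)=1; free=3−1=2
SNF(R) diag = [3] → torsion [3]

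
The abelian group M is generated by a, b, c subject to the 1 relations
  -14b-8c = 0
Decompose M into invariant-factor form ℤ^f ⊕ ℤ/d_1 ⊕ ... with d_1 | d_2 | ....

Answer: M ≅ ℤ^2 ⊕ ℤ/2

Derivation:
rank_ℚ(R)=1; free=3−1=2
SNF(R) diag = [2] → torsion [2]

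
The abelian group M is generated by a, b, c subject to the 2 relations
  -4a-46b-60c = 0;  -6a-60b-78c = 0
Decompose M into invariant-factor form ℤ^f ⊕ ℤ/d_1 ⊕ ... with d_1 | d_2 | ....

Answer: M ≅ ℤ^1 ⊕ ℤ/2 ⊕ ℤ/6

Derivation:
rank_ℚ(R)=2; free=3−2=1
SNF(R) diag = [2, 6] → torsion [2, 6]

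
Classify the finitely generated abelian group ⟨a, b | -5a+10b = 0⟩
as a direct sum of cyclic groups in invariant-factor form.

Answer: M ≅ ℤ^1 ⊕ ℤ/5

Derivation:
rank_ℚ(R)=1; free=2−1=1
SNF(R) diag = [5] → torsion [5]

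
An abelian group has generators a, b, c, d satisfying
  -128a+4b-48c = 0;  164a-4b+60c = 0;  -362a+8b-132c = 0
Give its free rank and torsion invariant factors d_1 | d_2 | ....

Answer: M ≅ ℤ^1 ⊕ ℤ/2 ⊕ ℤ/4 ⊕ ℤ/12

Derivation:
rank_ℚ(R)=3; free=4−3=1
SNF(R) diag = [2, 4, 12] → torsion [2, 4, 12]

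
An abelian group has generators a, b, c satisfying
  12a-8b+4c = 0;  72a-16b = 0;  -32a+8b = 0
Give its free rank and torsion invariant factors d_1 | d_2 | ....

rank_ℚ(R)=3; free=3−3=0
SNF(R) diag = [4, 8, 8] → torsion [4, 8, 8]

Answer: M ≅ ℤ/4 ⊕ ℤ/8 ⊕ ℤ/8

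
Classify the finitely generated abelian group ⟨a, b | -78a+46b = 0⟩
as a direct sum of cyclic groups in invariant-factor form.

rank_ℚ(R)=1; free=2−1=1
SNF(R) diag = [2] → torsion [2]

Answer: M ≅ ℤ^1 ⊕ ℤ/2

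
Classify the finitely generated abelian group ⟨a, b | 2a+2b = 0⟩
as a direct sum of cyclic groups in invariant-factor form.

Answer: M ≅ ℤ^1 ⊕ ℤ/2

Derivation:
rank_ℚ(R)=1; free=2−1=1
SNF(R) diag = [2] → torsion [2]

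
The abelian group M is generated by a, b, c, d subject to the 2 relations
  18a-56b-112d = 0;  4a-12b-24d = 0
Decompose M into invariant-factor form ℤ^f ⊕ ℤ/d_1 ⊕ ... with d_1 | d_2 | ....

rank_ℚ(R)=2; free=4−2=2
SNF(R) diag = [2, 4] → torsion [2, 4]

Answer: M ≅ ℤ^2 ⊕ ℤ/2 ⊕ ℤ/4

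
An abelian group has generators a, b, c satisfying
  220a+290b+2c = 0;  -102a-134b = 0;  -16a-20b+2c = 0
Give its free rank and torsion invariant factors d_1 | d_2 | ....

rank_ℚ(R)=3; free=3−3=0
SNF(R) diag = [2, 2, 2] → torsion [2, 2, 2]

Answer: M ≅ ℤ/2 ⊕ ℤ/2 ⊕ ℤ/2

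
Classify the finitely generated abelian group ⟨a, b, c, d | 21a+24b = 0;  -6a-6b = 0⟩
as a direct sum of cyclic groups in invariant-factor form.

rank_ℚ(R)=2; free=4−2=2
SNF(R) diag = [3, 6] → torsion [3, 6]

Answer: M ≅ ℤ^2 ⊕ ℤ/3 ⊕ ℤ/6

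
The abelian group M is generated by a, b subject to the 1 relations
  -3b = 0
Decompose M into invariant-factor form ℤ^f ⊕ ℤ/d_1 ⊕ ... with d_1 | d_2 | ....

Answer: M ≅ ℤ^1 ⊕ ℤ/3

Derivation:
rank_ℚ(R)=1; free=2−1=1
SNF(R) diag = [3] → torsion [3]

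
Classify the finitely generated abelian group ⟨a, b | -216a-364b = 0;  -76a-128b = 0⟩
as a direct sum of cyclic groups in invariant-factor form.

Answer: M ≅ ℤ/4 ⊕ ℤ/4

Derivation:
rank_ℚ(R)=2; free=2−2=0
SNF(R) diag = [4, 4] → torsion [4, 4]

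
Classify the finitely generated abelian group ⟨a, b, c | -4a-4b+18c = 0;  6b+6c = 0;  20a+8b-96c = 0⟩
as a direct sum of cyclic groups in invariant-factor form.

rank_ℚ(R)=3; free=3−3=0
SNF(R) diag = [2, 6, 12] → torsion [2, 6, 12]

Answer: M ≅ ℤ/2 ⊕ ℤ/6 ⊕ ℤ/12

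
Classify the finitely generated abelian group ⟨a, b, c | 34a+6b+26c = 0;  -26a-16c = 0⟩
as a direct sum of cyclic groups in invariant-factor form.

rank_ℚ(R)=2; free=3−2=1
SNF(R) diag = [2, 6] → torsion [2, 6]

Answer: M ≅ ℤ^1 ⊕ ℤ/2 ⊕ ℤ/6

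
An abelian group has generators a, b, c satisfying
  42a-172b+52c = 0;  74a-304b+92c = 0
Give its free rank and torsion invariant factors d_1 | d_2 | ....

Answer: M ≅ ℤ^1 ⊕ ℤ/2 ⊕ ℤ/4

Derivation:
rank_ℚ(R)=2; free=3−2=1
SNF(R) diag = [2, 4] → torsion [2, 4]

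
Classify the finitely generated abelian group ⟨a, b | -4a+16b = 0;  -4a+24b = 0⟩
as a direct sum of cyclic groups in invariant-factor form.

Answer: M ≅ ℤ/4 ⊕ ℤ/8

Derivation:
rank_ℚ(R)=2; free=2−2=0
SNF(R) diag = [4, 8] → torsion [4, 8]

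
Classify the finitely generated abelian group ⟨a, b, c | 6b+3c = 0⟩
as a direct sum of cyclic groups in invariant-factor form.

Answer: M ≅ ℤ^2 ⊕ ℤ/3

Derivation:
rank_ℚ(R)=1; free=3−1=2
SNF(R) diag = [3] → torsion [3]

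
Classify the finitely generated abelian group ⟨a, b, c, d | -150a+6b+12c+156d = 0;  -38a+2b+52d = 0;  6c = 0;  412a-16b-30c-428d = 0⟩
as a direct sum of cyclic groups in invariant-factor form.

rank_ℚ(R)=4; free=4−4=0
SNF(R) diag = [2, 6, 12, 36] → torsion [2, 6, 12, 36]

Answer: M ≅ ℤ/2 ⊕ ℤ/6 ⊕ ℤ/12 ⊕ ℤ/36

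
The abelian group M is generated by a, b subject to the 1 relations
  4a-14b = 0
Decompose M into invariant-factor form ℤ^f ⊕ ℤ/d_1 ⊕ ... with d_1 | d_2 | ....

Answer: M ≅ ℤ^1 ⊕ ℤ/2

Derivation:
rank_ℚ(R)=1; free=2−1=1
SNF(R) diag = [2] → torsion [2]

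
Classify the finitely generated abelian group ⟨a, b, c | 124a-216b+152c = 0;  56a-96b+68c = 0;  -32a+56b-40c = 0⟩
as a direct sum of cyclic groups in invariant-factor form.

rank_ℚ(R)=3; free=3−3=0
SNF(R) diag = [4, 4, 8] → torsion [4, 4, 8]

Answer: M ≅ ℤ/4 ⊕ ℤ/4 ⊕ ℤ/8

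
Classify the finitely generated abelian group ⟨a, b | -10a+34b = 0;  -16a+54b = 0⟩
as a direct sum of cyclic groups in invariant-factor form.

rank_ℚ(R)=2; free=2−2=0
SNF(R) diag = [2, 2] → torsion [2, 2]

Answer: M ≅ ℤ/2 ⊕ ℤ/2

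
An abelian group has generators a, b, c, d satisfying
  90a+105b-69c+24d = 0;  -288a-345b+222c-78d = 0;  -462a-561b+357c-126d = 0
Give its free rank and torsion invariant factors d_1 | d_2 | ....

Answer: M ≅ ℤ^1 ⊕ ℤ/3 ⊕ ℤ/3 ⊕ ℤ/6

Derivation:
rank_ℚ(R)=3; free=4−3=1
SNF(R) diag = [3, 3, 6] → torsion [3, 3, 6]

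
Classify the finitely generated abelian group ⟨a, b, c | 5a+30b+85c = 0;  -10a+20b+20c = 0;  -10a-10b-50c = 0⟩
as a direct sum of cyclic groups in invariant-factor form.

Answer: M ≅ ℤ/5 ⊕ ℤ/10 ⊕ ℤ/10

Derivation:
rank_ℚ(R)=3; free=3−3=0
SNF(R) diag = [5, 10, 10] → torsion [5, 10, 10]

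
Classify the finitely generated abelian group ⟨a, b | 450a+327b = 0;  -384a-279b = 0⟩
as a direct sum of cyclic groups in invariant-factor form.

Answer: M ≅ ℤ/3 ⊕ ℤ/6

Derivation:
rank_ℚ(R)=2; free=2−2=0
SNF(R) diag = [3, 6] → torsion [3, 6]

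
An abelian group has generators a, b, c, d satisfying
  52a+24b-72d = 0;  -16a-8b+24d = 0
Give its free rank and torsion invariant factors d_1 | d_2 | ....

rank_ℚ(R)=2; free=4−2=2
SNF(R) diag = [4, 8] → torsion [4, 8]

Answer: M ≅ ℤ^2 ⊕ ℤ/4 ⊕ ℤ/8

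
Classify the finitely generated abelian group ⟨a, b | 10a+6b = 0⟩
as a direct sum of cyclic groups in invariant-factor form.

rank_ℚ(R)=1; free=2−1=1
SNF(R) diag = [2] → torsion [2]

Answer: M ≅ ℤ^1 ⊕ ℤ/2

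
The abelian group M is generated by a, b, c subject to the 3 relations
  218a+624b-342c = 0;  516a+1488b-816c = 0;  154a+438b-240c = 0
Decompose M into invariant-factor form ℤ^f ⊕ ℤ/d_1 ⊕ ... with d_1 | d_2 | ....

Answer: M ≅ ℤ/2 ⊕ ℤ/6 ⊕ ℤ/12

Derivation:
rank_ℚ(R)=3; free=3−3=0
SNF(R) diag = [2, 6, 12] → torsion [2, 6, 12]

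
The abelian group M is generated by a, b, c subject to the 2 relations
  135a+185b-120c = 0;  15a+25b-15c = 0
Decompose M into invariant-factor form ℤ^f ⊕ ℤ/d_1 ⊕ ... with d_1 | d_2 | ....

rank_ℚ(R)=2; free=3−2=1
SNF(R) diag = [5, 15] → torsion [5, 15]

Answer: M ≅ ℤ^1 ⊕ ℤ/5 ⊕ ℤ/15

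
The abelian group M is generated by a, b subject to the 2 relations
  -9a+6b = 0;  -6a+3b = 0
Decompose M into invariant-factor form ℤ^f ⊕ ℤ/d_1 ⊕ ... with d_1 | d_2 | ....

Answer: M ≅ ℤ/3 ⊕ ℤ/3

Derivation:
rank_ℚ(R)=2; free=2−2=0
SNF(R) diag = [3, 3] → torsion [3, 3]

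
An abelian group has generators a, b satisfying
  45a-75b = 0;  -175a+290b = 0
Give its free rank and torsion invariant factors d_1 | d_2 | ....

Answer: M ≅ ℤ/5 ⊕ ℤ/15

Derivation:
rank_ℚ(R)=2; free=2−2=0
SNF(R) diag = [5, 15] → torsion [5, 15]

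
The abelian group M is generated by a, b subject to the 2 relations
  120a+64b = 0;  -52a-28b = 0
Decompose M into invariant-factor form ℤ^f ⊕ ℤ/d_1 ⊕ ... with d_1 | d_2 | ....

Answer: M ≅ ℤ/4 ⊕ ℤ/8

Derivation:
rank_ℚ(R)=2; free=2−2=0
SNF(R) diag = [4, 8] → torsion [4, 8]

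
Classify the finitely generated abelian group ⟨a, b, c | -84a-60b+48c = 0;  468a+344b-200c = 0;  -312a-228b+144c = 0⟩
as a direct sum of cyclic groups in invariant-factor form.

rank_ℚ(R)=3; free=3−3=0
SNF(R) diag = [4, 12, 24] → torsion [4, 12, 24]

Answer: M ≅ ℤ/4 ⊕ ℤ/12 ⊕ ℤ/24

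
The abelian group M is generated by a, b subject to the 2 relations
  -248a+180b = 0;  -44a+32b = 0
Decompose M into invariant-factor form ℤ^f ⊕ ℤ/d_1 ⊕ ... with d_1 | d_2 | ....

Answer: M ≅ ℤ/4 ⊕ ℤ/4

Derivation:
rank_ℚ(R)=2; free=2−2=0
SNF(R) diag = [4, 4] → torsion [4, 4]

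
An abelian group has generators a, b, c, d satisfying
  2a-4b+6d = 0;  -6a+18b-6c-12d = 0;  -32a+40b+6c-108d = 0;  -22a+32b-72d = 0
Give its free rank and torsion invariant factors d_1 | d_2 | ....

Answer: M ≅ ℤ/2 ⊕ ℤ/6 ⊕ ℤ/6 ⊕ ℤ/6

Derivation:
rank_ℚ(R)=4; free=4−4=0
SNF(R) diag = [2, 6, 6, 6] → torsion [2, 6, 6, 6]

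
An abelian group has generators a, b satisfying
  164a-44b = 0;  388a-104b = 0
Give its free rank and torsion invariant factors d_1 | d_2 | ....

Answer: M ≅ ℤ/4 ⊕ ℤ/4

Derivation:
rank_ℚ(R)=2; free=2−2=0
SNF(R) diag = [4, 4] → torsion [4, 4]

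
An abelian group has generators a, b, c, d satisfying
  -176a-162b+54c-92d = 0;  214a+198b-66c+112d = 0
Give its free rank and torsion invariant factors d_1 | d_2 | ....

Answer: M ≅ ℤ^2 ⊕ ℤ/2 ⊕ ℤ/6

Derivation:
rank_ℚ(R)=2; free=4−2=2
SNF(R) diag = [2, 6] → torsion [2, 6]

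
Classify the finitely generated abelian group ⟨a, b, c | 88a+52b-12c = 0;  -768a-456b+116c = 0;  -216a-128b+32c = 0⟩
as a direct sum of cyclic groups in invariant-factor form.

Answer: M ≅ ℤ/4 ⊕ ℤ/4 ⊕ ℤ/8

Derivation:
rank_ℚ(R)=3; free=3−3=0
SNF(R) diag = [4, 4, 8] → torsion [4, 4, 8]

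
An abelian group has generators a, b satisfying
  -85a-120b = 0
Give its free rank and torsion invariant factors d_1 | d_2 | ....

rank_ℚ(R)=1; free=2−1=1
SNF(R) diag = [5] → torsion [5]

Answer: M ≅ ℤ^1 ⊕ ℤ/5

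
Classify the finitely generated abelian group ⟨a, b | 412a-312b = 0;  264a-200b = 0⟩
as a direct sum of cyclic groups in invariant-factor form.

Answer: M ≅ ℤ/4 ⊕ ℤ/8

Derivation:
rank_ℚ(R)=2; free=2−2=0
SNF(R) diag = [4, 8] → torsion [4, 8]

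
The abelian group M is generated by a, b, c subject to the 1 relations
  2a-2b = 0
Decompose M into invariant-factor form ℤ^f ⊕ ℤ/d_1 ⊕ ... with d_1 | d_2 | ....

Answer: M ≅ ℤ^2 ⊕ ℤ/2

Derivation:
rank_ℚ(R)=1; free=3−1=2
SNF(R) diag = [2] → torsion [2]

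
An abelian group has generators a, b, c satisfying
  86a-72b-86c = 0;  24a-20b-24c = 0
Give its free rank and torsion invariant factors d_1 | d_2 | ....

Answer: M ≅ ℤ^1 ⊕ ℤ/2 ⊕ ℤ/4

Derivation:
rank_ℚ(R)=2; free=3−2=1
SNF(R) diag = [2, 4] → torsion [2, 4]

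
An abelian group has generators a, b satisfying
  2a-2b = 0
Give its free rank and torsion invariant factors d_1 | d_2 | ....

Answer: M ≅ ℤ^1 ⊕ ℤ/2

Derivation:
rank_ℚ(R)=1; free=2−1=1
SNF(R) diag = [2] → torsion [2]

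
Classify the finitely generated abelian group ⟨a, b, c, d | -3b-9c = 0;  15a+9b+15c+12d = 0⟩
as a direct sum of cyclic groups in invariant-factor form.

rank_ℚ(R)=2; free=4−2=2
SNF(R) diag = [3, 3] → torsion [3, 3]

Answer: M ≅ ℤ^2 ⊕ ℤ/3 ⊕ ℤ/3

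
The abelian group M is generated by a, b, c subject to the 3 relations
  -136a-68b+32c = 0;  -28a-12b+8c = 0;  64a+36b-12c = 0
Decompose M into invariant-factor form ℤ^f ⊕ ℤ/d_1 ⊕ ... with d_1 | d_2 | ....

rank_ℚ(R)=3; free=3−3=0
SNF(R) diag = [4, 4, 4] → torsion [4, 4, 4]

Answer: M ≅ ℤ/4 ⊕ ℤ/4 ⊕ ℤ/4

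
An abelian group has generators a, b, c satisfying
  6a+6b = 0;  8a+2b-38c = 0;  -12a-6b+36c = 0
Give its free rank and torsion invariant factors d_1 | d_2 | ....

rank_ℚ(R)=3; free=3−3=0
SNF(R) diag = [2, 6, 6] → torsion [2, 6, 6]

Answer: M ≅ ℤ/2 ⊕ ℤ/6 ⊕ ℤ/6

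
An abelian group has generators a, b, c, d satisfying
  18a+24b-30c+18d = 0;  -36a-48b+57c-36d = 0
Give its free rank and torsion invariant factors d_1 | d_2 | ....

Answer: M ≅ ℤ^2 ⊕ ℤ/3 ⊕ ℤ/6

Derivation:
rank_ℚ(R)=2; free=4−2=2
SNF(R) diag = [3, 6] → torsion [3, 6]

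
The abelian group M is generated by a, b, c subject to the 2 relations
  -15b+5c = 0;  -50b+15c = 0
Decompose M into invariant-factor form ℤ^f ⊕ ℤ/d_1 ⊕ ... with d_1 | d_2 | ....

Answer: M ≅ ℤ^1 ⊕ ℤ/5 ⊕ ℤ/5

Derivation:
rank_ℚ(R)=2; free=3−2=1
SNF(R) diag = [5, 5] → torsion [5, 5]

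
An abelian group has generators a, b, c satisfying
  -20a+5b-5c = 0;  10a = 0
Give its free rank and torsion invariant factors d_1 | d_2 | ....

rank_ℚ(R)=2; free=3−2=1
SNF(R) diag = [5, 10] → torsion [5, 10]

Answer: M ≅ ℤ^1 ⊕ ℤ/5 ⊕ ℤ/10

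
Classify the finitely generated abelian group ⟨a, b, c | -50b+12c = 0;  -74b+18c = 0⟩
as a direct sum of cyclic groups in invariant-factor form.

Answer: M ≅ ℤ^1 ⊕ ℤ/2 ⊕ ℤ/6

Derivation:
rank_ℚ(R)=2; free=3−2=1
SNF(R) diag = [2, 6] → torsion [2, 6]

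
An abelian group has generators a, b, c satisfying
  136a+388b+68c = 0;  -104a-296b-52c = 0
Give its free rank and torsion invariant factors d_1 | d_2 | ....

rank_ℚ(R)=2; free=3−2=1
SNF(R) diag = [4, 12] → torsion [4, 12]

Answer: M ≅ ℤ^1 ⊕ ℤ/4 ⊕ ℤ/12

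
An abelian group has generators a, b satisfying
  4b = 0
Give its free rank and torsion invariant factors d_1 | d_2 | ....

Answer: M ≅ ℤ^1 ⊕ ℤ/4

Derivation:
rank_ℚ(R)=1; free=2−1=1
SNF(R) diag = [4] → torsion [4]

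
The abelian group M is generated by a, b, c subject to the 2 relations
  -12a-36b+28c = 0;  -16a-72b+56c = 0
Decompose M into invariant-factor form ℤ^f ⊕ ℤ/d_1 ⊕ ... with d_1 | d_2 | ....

Answer: M ≅ ℤ^1 ⊕ ℤ/4 ⊕ ℤ/8

Derivation:
rank_ℚ(R)=2; free=3−2=1
SNF(R) diag = [4, 8] → torsion [4, 8]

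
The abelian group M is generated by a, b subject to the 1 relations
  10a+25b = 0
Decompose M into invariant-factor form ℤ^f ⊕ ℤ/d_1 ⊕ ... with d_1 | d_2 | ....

rank_ℚ(R)=1; free=2−1=1
SNF(R) diag = [5] → torsion [5]

Answer: M ≅ ℤ^1 ⊕ ℤ/5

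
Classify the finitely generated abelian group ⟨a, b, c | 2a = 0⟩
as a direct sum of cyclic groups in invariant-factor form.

Answer: M ≅ ℤ^2 ⊕ ℤ/2

Derivation:
rank_ℚ(R)=1; free=3−1=2
SNF(R) diag = [2] → torsion [2]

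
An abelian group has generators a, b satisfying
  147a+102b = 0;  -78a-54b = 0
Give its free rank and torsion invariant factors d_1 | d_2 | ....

Answer: M ≅ ℤ/3 ⊕ ℤ/6

Derivation:
rank_ℚ(R)=2; free=2−2=0
SNF(R) diag = [3, 6] → torsion [3, 6]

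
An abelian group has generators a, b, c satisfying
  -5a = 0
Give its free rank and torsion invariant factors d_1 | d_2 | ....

rank_ℚ(R)=1; free=3−1=2
SNF(R) diag = [5] → torsion [5]

Answer: M ≅ ℤ^2 ⊕ ℤ/5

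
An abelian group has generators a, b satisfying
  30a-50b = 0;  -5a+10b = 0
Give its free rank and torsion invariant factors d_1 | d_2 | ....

rank_ℚ(R)=2; free=2−2=0
SNF(R) diag = [5, 10] → torsion [5, 10]

Answer: M ≅ ℤ/5 ⊕ ℤ/10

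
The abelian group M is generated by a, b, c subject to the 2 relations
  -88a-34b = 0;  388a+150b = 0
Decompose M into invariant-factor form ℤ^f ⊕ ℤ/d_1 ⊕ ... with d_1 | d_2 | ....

Answer: M ≅ ℤ^1 ⊕ ℤ/2 ⊕ ℤ/4

Derivation:
rank_ℚ(R)=2; free=3−2=1
SNF(R) diag = [2, 4] → torsion [2, 4]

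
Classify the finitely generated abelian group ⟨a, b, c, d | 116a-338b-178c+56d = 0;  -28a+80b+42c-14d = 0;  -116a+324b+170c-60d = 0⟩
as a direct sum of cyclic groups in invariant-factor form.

rank_ℚ(R)=3; free=4−3=1
SNF(R) diag = [2, 2, 6] → torsion [2, 2, 6]

Answer: M ≅ ℤ^1 ⊕ ℤ/2 ⊕ ℤ/2 ⊕ ℤ/6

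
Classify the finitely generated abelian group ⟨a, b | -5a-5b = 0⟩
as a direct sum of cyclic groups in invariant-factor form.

rank_ℚ(R)=1; free=2−1=1
SNF(R) diag = [5] → torsion [5]

Answer: M ≅ ℤ^1 ⊕ ℤ/5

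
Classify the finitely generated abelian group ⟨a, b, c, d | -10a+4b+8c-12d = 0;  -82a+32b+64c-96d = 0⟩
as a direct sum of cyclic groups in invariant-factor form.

Answer: M ≅ ℤ^2 ⊕ ℤ/2 ⊕ ℤ/4

Derivation:
rank_ℚ(R)=2; free=4−2=2
SNF(R) diag = [2, 4] → torsion [2, 4]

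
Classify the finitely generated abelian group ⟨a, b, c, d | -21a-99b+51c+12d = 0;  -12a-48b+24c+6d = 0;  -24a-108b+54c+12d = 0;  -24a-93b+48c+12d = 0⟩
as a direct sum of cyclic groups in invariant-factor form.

Answer: M ≅ ℤ/3 ⊕ ℤ/3 ⊕ ℤ/6 ⊕ ℤ/6

Derivation:
rank_ℚ(R)=4; free=4−4=0
SNF(R) diag = [3, 3, 6, 6] → torsion [3, 3, 6, 6]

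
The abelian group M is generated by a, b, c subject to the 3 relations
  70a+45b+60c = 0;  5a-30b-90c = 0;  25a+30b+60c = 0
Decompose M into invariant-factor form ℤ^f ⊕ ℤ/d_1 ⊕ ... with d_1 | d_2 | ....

rank_ℚ(R)=3; free=3−3=0
SNF(R) diag = [5, 15, 30] → torsion [5, 15, 30]

Answer: M ≅ ℤ/5 ⊕ ℤ/15 ⊕ ℤ/30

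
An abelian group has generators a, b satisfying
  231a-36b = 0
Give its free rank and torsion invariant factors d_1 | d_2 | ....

rank_ℚ(R)=1; free=2−1=1
SNF(R) diag = [3] → torsion [3]

Answer: M ≅ ℤ^1 ⊕ ℤ/3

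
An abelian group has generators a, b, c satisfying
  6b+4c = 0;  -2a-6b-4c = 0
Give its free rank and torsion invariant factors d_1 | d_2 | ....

Answer: M ≅ ℤ^1 ⊕ ℤ/2 ⊕ ℤ/2

Derivation:
rank_ℚ(R)=2; free=3−2=1
SNF(R) diag = [2, 2] → torsion [2, 2]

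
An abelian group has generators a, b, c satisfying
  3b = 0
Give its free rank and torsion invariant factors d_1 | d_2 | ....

Answer: M ≅ ℤ^2 ⊕ ℤ/3

Derivation:
rank_ℚ(R)=1; free=3−1=2
SNF(R) diag = [3] → torsion [3]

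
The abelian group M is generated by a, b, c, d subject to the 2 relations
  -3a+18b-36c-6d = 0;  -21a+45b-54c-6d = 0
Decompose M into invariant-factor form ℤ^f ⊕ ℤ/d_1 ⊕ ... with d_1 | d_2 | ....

rank_ℚ(R)=2; free=4−2=2
SNF(R) diag = [3, 9] → torsion [3, 9]

Answer: M ≅ ℤ^2 ⊕ ℤ/3 ⊕ ℤ/9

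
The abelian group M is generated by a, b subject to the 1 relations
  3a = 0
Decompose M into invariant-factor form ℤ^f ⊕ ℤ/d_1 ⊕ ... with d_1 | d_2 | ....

Answer: M ≅ ℤ^1 ⊕ ℤ/3

Derivation:
rank_ℚ(R)=1; free=2−1=1
SNF(R) diag = [3] → torsion [3]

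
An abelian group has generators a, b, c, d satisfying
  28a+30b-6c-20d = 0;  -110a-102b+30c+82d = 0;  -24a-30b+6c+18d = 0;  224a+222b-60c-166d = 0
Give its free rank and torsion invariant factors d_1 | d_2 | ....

Answer: M ≅ ℤ/2 ⊕ ℤ/6 ⊕ ℤ/6 ⊕ ℤ/18

Derivation:
rank_ℚ(R)=4; free=4−4=0
SNF(R) diag = [2, 6, 6, 18] → torsion [2, 6, 6, 18]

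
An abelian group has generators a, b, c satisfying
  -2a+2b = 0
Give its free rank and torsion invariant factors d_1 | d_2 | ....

Answer: M ≅ ℤ^2 ⊕ ℤ/2

Derivation:
rank_ℚ(R)=1; free=3−1=2
SNF(R) diag = [2] → torsion [2]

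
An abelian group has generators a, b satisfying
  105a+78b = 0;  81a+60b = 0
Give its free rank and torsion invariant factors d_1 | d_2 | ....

Answer: M ≅ ℤ/3 ⊕ ℤ/6

Derivation:
rank_ℚ(R)=2; free=2−2=0
SNF(R) diag = [3, 6] → torsion [3, 6]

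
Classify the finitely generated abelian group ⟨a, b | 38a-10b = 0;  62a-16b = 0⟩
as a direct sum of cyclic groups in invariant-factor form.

Answer: M ≅ ℤ/2 ⊕ ℤ/6

Derivation:
rank_ℚ(R)=2; free=2−2=0
SNF(R) diag = [2, 6] → torsion [2, 6]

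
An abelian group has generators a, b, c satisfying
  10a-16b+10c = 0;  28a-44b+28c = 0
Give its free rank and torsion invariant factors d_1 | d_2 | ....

Answer: M ≅ ℤ^1 ⊕ ℤ/2 ⊕ ℤ/4

Derivation:
rank_ℚ(R)=2; free=3−2=1
SNF(R) diag = [2, 4] → torsion [2, 4]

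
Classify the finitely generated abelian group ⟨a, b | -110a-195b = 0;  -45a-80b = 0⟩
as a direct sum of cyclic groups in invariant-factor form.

rank_ℚ(R)=2; free=2−2=0
SNF(R) diag = [5, 5] → torsion [5, 5]

Answer: M ≅ ℤ/5 ⊕ ℤ/5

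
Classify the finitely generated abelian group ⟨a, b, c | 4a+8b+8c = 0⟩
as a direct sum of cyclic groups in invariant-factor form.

rank_ℚ(R)=1; free=3−1=2
SNF(R) diag = [4] → torsion [4]

Answer: M ≅ ℤ^2 ⊕ ℤ/4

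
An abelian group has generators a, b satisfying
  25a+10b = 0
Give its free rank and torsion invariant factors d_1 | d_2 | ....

Answer: M ≅ ℤ^1 ⊕ ℤ/5

Derivation:
rank_ℚ(R)=1; free=2−1=1
SNF(R) diag = [5] → torsion [5]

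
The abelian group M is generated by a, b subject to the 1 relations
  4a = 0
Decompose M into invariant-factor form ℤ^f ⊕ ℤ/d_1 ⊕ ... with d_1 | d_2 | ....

rank_ℚ(R)=1; free=2−1=1
SNF(R) diag = [4] → torsion [4]

Answer: M ≅ ℤ^1 ⊕ ℤ/4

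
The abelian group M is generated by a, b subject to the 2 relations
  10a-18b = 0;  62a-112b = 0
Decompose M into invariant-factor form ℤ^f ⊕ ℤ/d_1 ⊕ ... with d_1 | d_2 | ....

Answer: M ≅ ℤ/2 ⊕ ℤ/2

Derivation:
rank_ℚ(R)=2; free=2−2=0
SNF(R) diag = [2, 2] → torsion [2, 2]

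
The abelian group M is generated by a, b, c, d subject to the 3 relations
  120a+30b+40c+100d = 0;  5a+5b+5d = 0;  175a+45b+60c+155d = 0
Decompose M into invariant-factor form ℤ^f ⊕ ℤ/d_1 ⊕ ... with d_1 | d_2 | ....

rank_ℚ(R)=3; free=4−3=1
SNF(R) diag = [5, 10, 20] → torsion [5, 10, 20]

Answer: M ≅ ℤ^1 ⊕ ℤ/5 ⊕ ℤ/10 ⊕ ℤ/20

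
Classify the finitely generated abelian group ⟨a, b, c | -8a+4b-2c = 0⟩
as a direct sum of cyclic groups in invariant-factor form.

rank_ℚ(R)=1; free=3−1=2
SNF(R) diag = [2] → torsion [2]

Answer: M ≅ ℤ^2 ⊕ ℤ/2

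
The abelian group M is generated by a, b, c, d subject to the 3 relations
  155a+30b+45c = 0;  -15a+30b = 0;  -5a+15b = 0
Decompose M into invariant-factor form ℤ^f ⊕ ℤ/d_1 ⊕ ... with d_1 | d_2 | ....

rank_ℚ(R)=3; free=4−3=1
SNF(R) diag = [5, 15, 45] → torsion [5, 15, 45]

Answer: M ≅ ℤ^1 ⊕ ℤ/5 ⊕ ℤ/15 ⊕ ℤ/45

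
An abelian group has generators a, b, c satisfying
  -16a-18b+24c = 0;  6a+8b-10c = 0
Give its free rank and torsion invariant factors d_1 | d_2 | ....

Answer: M ≅ ℤ^1 ⊕ ℤ/2 ⊕ ℤ/2

Derivation:
rank_ℚ(R)=2; free=3−2=1
SNF(R) diag = [2, 2] → torsion [2, 2]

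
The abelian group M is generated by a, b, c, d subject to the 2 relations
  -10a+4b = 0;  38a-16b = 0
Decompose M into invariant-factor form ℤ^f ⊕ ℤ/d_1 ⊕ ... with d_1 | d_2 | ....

rank_ℚ(R)=2; free=4−2=2
SNF(R) diag = [2, 4] → torsion [2, 4]

Answer: M ≅ ℤ^2 ⊕ ℤ/2 ⊕ ℤ/4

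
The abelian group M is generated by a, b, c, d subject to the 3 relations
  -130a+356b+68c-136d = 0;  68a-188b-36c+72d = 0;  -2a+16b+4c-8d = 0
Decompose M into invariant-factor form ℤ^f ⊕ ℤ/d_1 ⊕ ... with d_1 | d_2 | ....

Answer: M ≅ ℤ^1 ⊕ ℤ/2 ⊕ ℤ/4 ⊕ ℤ/12

Derivation:
rank_ℚ(R)=3; free=4−3=1
SNF(R) diag = [2, 4, 12] → torsion [2, 4, 12]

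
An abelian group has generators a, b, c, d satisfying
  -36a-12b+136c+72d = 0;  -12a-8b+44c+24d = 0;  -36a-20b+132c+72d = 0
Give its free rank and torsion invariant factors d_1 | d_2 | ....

rank_ℚ(R)=3; free=4−3=1
SNF(R) diag = [4, 4, 12] → torsion [4, 4, 12]

Answer: M ≅ ℤ^1 ⊕ ℤ/4 ⊕ ℤ/4 ⊕ ℤ/12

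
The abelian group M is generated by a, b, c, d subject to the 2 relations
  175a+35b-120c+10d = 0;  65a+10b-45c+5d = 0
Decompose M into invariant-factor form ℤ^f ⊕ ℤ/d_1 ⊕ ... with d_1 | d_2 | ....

rank_ℚ(R)=2; free=4−2=2
SNF(R) diag = [5, 15] → torsion [5, 15]

Answer: M ≅ ℤ^2 ⊕ ℤ/5 ⊕ ℤ/15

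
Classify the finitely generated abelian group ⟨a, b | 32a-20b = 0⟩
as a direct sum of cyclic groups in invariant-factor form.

rank_ℚ(R)=1; free=2−1=1
SNF(R) diag = [4] → torsion [4]

Answer: M ≅ ℤ^1 ⊕ ℤ/4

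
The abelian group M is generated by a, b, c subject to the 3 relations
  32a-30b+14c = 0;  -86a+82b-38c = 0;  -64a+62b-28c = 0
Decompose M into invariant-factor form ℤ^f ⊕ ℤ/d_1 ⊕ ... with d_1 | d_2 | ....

rank_ℚ(R)=3; free=3−3=0
SNF(R) diag = [2, 2, 6] → torsion [2, 2, 6]

Answer: M ≅ ℤ/2 ⊕ ℤ/2 ⊕ ℤ/6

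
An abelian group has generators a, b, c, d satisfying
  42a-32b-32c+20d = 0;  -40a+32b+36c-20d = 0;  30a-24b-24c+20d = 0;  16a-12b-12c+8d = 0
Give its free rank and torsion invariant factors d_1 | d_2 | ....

rank_ℚ(R)=4; free=4−4=0
SNF(R) diag = [2, 4, 4, 8] → torsion [2, 4, 4, 8]

Answer: M ≅ ℤ/2 ⊕ ℤ/4 ⊕ ℤ/4 ⊕ ℤ/8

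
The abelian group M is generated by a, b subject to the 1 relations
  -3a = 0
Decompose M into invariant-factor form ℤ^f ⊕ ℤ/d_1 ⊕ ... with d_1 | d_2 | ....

Answer: M ≅ ℤ^1 ⊕ ℤ/3

Derivation:
rank_ℚ(R)=1; free=2−1=1
SNF(R) diag = [3] → torsion [3]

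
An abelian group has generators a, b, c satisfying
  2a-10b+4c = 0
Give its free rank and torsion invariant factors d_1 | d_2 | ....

rank_ℚ(R)=1; free=3−1=2
SNF(R) diag = [2] → torsion [2]

Answer: M ≅ ℤ^2 ⊕ ℤ/2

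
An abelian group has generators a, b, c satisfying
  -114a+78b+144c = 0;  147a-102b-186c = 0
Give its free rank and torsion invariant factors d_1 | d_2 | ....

Answer: M ≅ ℤ^1 ⊕ ℤ/3 ⊕ ℤ/6

Derivation:
rank_ℚ(R)=2; free=3−2=1
SNF(R) diag = [3, 6] → torsion [3, 6]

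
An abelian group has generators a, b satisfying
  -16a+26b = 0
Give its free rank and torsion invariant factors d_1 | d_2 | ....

Answer: M ≅ ℤ^1 ⊕ ℤ/2

Derivation:
rank_ℚ(R)=1; free=2−1=1
SNF(R) diag = [2] → torsion [2]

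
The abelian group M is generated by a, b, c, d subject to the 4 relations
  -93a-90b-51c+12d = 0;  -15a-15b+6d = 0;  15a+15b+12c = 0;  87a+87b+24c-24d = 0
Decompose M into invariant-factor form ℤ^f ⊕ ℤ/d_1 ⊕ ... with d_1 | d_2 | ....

Answer: M ≅ ℤ/3 ⊕ ℤ/3 ⊕ ℤ/6 ⊕ ℤ/12

Derivation:
rank_ℚ(R)=4; free=4−4=0
SNF(R) diag = [3, 3, 6, 12] → torsion [3, 3, 6, 12]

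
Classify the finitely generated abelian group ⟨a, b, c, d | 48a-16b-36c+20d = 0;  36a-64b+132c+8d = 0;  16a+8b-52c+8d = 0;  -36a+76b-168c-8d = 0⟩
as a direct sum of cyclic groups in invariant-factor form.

rank_ℚ(R)=4; free=4−4=0
SNF(R) diag = [4, 4, 12, 12] → torsion [4, 4, 12, 12]

Answer: M ≅ ℤ/4 ⊕ ℤ/4 ⊕ ℤ/12 ⊕ ℤ/12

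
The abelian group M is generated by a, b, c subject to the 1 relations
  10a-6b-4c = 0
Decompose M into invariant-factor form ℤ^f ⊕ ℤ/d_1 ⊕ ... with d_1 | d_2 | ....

Answer: M ≅ ℤ^2 ⊕ ℤ/2

Derivation:
rank_ℚ(R)=1; free=3−1=2
SNF(R) diag = [2] → torsion [2]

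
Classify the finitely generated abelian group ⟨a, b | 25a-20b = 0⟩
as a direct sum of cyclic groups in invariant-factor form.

Answer: M ≅ ℤ^1 ⊕ ℤ/5

Derivation:
rank_ℚ(R)=1; free=2−1=1
SNF(R) diag = [5] → torsion [5]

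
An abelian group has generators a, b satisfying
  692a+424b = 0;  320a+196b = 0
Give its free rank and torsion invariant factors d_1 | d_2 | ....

rank_ℚ(R)=2; free=2−2=0
SNF(R) diag = [4, 12] → torsion [4, 12]

Answer: M ≅ ℤ/4 ⊕ ℤ/12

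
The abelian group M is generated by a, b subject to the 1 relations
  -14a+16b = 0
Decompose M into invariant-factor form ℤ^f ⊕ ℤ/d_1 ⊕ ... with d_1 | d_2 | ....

Answer: M ≅ ℤ^1 ⊕ ℤ/2

Derivation:
rank_ℚ(R)=1; free=2−1=1
SNF(R) diag = [2] → torsion [2]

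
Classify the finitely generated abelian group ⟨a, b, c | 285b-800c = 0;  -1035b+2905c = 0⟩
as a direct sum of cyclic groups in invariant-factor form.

rank_ℚ(R)=2; free=3−2=1
SNF(R) diag = [5, 15] → torsion [5, 15]

Answer: M ≅ ℤ^1 ⊕ ℤ/5 ⊕ ℤ/15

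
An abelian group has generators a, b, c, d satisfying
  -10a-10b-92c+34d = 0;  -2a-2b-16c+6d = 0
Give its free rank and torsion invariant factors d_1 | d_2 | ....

rank_ℚ(R)=2; free=4−2=2
SNF(R) diag = [2, 4] → torsion [2, 4]

Answer: M ≅ ℤ^2 ⊕ ℤ/2 ⊕ ℤ/4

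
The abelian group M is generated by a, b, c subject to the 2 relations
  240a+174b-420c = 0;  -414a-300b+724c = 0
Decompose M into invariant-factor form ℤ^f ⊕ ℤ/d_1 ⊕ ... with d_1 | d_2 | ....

rank_ℚ(R)=2; free=3−2=1
SNF(R) diag = [2, 6] → torsion [2, 6]

Answer: M ≅ ℤ^1 ⊕ ℤ/2 ⊕ ℤ/6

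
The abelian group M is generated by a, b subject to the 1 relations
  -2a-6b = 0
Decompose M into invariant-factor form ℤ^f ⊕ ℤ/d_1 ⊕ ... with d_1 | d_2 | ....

rank_ℚ(R)=1; free=2−1=1
SNF(R) diag = [2] → torsion [2]

Answer: M ≅ ℤ^1 ⊕ ℤ/2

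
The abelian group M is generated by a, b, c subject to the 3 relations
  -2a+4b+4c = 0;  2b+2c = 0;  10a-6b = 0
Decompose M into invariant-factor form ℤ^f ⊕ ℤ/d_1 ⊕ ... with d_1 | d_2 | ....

Answer: M ≅ ℤ/2 ⊕ ℤ/2 ⊕ ℤ/6

Derivation:
rank_ℚ(R)=3; free=3−3=0
SNF(R) diag = [2, 2, 6] → torsion [2, 2, 6]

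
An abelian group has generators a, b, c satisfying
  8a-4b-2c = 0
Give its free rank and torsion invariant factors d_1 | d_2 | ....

rank_ℚ(R)=1; free=3−1=2
SNF(R) diag = [2] → torsion [2]

Answer: M ≅ ℤ^2 ⊕ ℤ/2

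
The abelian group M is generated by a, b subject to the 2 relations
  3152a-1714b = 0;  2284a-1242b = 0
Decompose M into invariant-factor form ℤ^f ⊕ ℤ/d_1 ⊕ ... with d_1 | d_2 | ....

rank_ℚ(R)=2; free=2−2=0
SNF(R) diag = [2, 4] → torsion [2, 4]

Answer: M ≅ ℤ/2 ⊕ ℤ/4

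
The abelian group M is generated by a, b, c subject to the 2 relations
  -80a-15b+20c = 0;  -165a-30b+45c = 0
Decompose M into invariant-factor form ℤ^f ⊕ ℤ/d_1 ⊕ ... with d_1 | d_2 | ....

rank_ℚ(R)=2; free=3−2=1
SNF(R) diag = [5, 15] → torsion [5, 15]

Answer: M ≅ ℤ^1 ⊕ ℤ/5 ⊕ ℤ/15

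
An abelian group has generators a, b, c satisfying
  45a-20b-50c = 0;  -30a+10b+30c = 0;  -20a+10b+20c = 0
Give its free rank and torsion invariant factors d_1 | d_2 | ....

rank_ℚ(R)=3; free=3−3=0
SNF(R) diag = [5, 10, 10] → torsion [5, 10, 10]

Answer: M ≅ ℤ/5 ⊕ ℤ/10 ⊕ ℤ/10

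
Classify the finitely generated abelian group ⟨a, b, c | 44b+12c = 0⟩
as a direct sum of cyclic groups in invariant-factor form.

rank_ℚ(R)=1; free=3−1=2
SNF(R) diag = [4] → torsion [4]

Answer: M ≅ ℤ^2 ⊕ ℤ/4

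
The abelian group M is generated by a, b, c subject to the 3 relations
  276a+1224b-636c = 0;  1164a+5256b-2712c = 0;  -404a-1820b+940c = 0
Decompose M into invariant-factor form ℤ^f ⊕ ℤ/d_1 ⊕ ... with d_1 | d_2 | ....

rank_ℚ(R)=3; free=3−3=0
SNF(R) diag = [4, 12, 36] → torsion [4, 12, 36]

Answer: M ≅ ℤ/4 ⊕ ℤ/12 ⊕ ℤ/36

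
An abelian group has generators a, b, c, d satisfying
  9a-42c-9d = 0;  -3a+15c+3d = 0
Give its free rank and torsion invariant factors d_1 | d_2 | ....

rank_ℚ(R)=2; free=4−2=2
SNF(R) diag = [3, 3] → torsion [3, 3]

Answer: M ≅ ℤ^2 ⊕ ℤ/3 ⊕ ℤ/3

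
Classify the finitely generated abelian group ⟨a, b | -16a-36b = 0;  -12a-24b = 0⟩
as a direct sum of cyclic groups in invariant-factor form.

Answer: M ≅ ℤ/4 ⊕ ℤ/12

Derivation:
rank_ℚ(R)=2; free=2−2=0
SNF(R) diag = [4, 12] → torsion [4, 12]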